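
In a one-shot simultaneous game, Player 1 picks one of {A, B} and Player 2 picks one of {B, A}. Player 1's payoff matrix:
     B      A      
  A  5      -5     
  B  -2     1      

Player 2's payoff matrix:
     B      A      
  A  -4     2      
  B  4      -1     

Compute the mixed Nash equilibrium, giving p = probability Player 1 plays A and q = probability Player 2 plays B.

p = 5/11, q = 6/13

Player 2's indifference between B and A determines Player 1's mixing probability p:
  Player 2's expected payoff from B: p·(-4) + (1−p)·4 = -8p + 4
  Player 2's expected payoff from A: p·2 + (1−p)·(-1) = 3p - 1
  -8p + 4 = 3p - 1  ⇒  -11p = -5  ⇒  p = 5/11.
Player 2's mix must leave Player 1 indifferent between A and B.
  Player 1's payoff to A: q·5 + (1−q)·(-5) = 10q - 5
  Player 1's payoff to B: q·(-2) + (1−q)·1 = -3q + 1
  10q - 5 = -3q + 1  ⇒  13q = 6  ⇒  q = 6/13.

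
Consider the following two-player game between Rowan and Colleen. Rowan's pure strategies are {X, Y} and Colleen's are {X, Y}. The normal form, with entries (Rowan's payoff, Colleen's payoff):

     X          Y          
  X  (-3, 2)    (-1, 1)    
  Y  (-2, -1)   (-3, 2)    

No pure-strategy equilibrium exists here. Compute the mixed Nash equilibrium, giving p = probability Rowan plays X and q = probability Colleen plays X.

For Colleen to be willing to mix, Colleen must be indifferent between X and Y, which pins down Rowan's mix.
  Colleen's expected payoff from X: p·2 + (1−p)·(-1) = 3p - 1
  Colleen's expected payoff from Y: p·1 + (1−p)·2 = -p + 2
  3p - 1 = -p + 2  ⇒  4p = 3  ⇒  p = 3/4.
Set Rowan's expected payoff from X equal to that from Y:
  Rowan's payoff to X: q·(-3) + (1−q)·(-1) = -2q - 1
  Rowan's payoff to Y: q·(-2) + (1−q)·(-3) = q - 3
  -2q - 1 = q - 3  ⇒  -3q = -2  ⇒  q = 2/3.

p = 3/4, q = 2/3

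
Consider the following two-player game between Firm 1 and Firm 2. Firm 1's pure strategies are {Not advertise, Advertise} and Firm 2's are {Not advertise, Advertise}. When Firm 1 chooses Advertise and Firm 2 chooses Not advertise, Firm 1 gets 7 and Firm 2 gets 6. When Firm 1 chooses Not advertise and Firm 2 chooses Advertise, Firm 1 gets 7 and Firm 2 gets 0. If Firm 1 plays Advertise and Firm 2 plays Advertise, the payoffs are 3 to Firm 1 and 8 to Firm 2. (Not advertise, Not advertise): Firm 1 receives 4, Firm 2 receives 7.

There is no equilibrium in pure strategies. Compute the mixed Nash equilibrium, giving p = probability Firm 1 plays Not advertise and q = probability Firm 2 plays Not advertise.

In a mixed equilibrium Firm 2 is indifferent between Not advertise and Advertise; this condition fixes p.
  Firm 2's payoff from Not advertise: p·7 + (1−p)·6 = p + 6
  Firm 2's payoff from Advertise: p·0 + (1−p)·8 = -8p + 8
  p + 6 = -8p + 8  ⇒  9p = 2  ⇒  p = 2/9.
Set Firm 1's expected payoff from Not advertise equal to that from Advertise:
  Firm 1's expected payoff from Not advertise: q·4 + (1−q)·7 = -3q + 7
  Firm 1's expected payoff from Advertise: q·7 + (1−q)·3 = 4q + 3
  -3q + 7 = 4q + 3  ⇒  -7q = -4  ⇒  q = 4/7.

p = 2/9, q = 4/7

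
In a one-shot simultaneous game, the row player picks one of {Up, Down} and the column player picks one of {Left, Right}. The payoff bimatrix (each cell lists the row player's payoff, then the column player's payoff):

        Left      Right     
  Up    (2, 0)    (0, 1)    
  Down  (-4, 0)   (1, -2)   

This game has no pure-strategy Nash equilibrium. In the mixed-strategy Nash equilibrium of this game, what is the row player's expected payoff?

For the row player to be willing to mix, the row player must be indifferent between Up and Down, which pins down the column player's mix.
  the row player's payoff from Up: q·2 + (1−q)·0 = 2q
  the row player's payoff from Down: q·(-4) + (1−q)·1 = -5q + 1
  2q = -5q + 1  ⇒  7q = 1  ⇒  q = 1/7.
At equilibrium the row player is indifferent across rows, so the row player's payoff equals the payoff from Up: (1/7)·2 + (6/7)·0 = 2/7.

2/7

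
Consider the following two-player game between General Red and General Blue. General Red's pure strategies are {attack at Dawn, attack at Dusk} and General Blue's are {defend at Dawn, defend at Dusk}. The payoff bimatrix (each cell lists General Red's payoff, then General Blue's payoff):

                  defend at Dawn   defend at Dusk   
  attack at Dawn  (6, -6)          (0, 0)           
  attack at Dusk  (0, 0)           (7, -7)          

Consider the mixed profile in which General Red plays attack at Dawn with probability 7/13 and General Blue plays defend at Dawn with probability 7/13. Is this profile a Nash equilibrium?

Check General Blue's indifference given General Red's mix p = 7/13:
  payoff from defend at Dawn = -42/13; payoff from defend at Dusk = -42/13 — equal.
Check General Red's indifference given General Blue's mix q = 7/13:
  payoff from attack at Dawn = 42/13; payoff from attack at Dusk = 42/13 — equal.
Both players are indifferent, so neither can profitably deviate.

Yes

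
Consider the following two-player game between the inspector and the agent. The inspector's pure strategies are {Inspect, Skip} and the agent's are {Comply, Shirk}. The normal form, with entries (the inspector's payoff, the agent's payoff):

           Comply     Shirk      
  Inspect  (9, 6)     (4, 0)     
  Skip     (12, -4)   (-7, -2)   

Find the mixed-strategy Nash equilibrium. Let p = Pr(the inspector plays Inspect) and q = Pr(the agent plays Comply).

The agent's indifference between Comply and Shirk determines the inspector's mixing probability p:
  the agent's expected payoff from Comply: p·6 + (1−p)·(-4) = 10p - 4
  the agent's expected payoff from Shirk: p·0 + (1−p)·(-2) = 2p - 2
  10p - 4 = 2p - 2  ⇒  8p = 2  ⇒  p = 1/4.
Set the inspector's expected payoff from Inspect equal to that from Skip:
  the inspector's expected payoff from Inspect: q·9 + (1−q)·4 = 5q + 4
  the inspector's expected payoff from Skip: q·12 + (1−q)·(-7) = 19q - 7
  5q + 4 = 19q - 7  ⇒  -14q = -11  ⇒  q = 11/14.

p = 1/4, q = 11/14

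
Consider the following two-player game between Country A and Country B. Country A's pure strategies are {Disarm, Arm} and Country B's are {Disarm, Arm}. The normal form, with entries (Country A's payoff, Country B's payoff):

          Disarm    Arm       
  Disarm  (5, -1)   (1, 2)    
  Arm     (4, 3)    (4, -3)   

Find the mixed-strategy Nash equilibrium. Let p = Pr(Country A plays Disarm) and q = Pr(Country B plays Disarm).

Set Country B's expected payoff from Disarm equal to that from Arm:
  Country B's payoff to Disarm: p·(-1) + (1−p)·3 = -4p + 3
  Country B's payoff to Arm: p·2 + (1−p)·(-3) = 5p - 3
  -4p + 3 = 5p - 3  ⇒  -9p = -6  ⇒  p = 2/3.
In a mixed equilibrium Country A is indifferent between Disarm and Arm; this condition fixes q.
  Country A's payoff to Disarm: q·5 + (1−q)·1 = 4q + 1
  Country A's payoff to Arm: q·4 + (1−q)·4 = 4
  4q + 1 = 4  ⇒  4q = 3  ⇒  q = 3/4.

p = 2/3, q = 3/4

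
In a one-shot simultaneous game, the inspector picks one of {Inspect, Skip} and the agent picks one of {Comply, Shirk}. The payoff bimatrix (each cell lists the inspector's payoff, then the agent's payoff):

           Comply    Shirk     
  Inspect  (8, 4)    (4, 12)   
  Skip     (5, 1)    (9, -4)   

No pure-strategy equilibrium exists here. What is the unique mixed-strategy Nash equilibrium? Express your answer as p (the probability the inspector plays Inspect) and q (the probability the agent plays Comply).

The agent's indifference between Comply and Shirk determines the inspector's mixing probability p:
  the agent's payoff from Comply: p·4 + (1−p)·1 = 3p + 1
  the agent's payoff from Shirk: p·12 + (1−p)·(-4) = 16p - 4
  3p + 1 = 16p - 4  ⇒  -13p = -5  ⇒  p = 5/13.
In a mixed equilibrium the inspector is indifferent between Inspect and Skip; this condition fixes q.
  the inspector's payoff from Inspect: q·8 + (1−q)·4 = 4q + 4
  the inspector's payoff from Skip: q·5 + (1−q)·9 = -4q + 9
  4q + 4 = -4q + 9  ⇒  8q = 5  ⇒  q = 5/8.

p = 5/13, q = 5/8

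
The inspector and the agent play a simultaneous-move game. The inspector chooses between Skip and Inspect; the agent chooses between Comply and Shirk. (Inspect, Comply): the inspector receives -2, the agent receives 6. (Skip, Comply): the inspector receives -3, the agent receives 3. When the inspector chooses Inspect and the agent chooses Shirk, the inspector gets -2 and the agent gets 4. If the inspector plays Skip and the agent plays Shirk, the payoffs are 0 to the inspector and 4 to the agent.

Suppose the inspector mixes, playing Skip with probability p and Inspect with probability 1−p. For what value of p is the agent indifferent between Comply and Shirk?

Set the agent's expected payoff from Comply equal to that from Shirk:
  the agent's payoff from Comply: p·3 + (1−p)·6 = -3p + 6
  the agent's payoff from Shirk: p·4 + (1−p)·4 = 4
  -3p + 6 = 4  ⇒  -3p = -2  ⇒  p = 2/3.

p = 2/3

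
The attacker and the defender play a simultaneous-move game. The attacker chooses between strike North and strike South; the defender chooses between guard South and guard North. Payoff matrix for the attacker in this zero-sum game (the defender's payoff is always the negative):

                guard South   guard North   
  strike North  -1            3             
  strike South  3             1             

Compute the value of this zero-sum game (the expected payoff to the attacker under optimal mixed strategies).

v = 5/3

In a mixed equilibrium the attacker is indifferent between strike North and strike South; this condition fixes q.
  the attacker's payoff to strike North: q·(-1) + (1−q)·3 = -4q + 3
  the attacker's payoff to strike South: q·3 + (1−q)·1 = 2q + 1
  -4q + 3 = 2q + 1  ⇒  -6q = -2  ⇒  q = 1/3.
The value is the attacker's expected payoff against this mix (using strike North): (1/3)·(-1) + (2/3)·3 = 5/3.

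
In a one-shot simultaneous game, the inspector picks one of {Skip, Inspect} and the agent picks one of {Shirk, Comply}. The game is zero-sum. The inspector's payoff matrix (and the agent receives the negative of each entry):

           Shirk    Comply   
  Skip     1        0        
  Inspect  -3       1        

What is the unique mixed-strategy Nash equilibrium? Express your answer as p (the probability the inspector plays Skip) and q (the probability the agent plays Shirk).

p = 4/5, q = 1/5

For the agent to be willing to mix, the agent must be indifferent between Shirk and Comply, which pins down the inspector's mix.
  the agent's expected payoff from Shirk: p·(-1) + (1−p)·3 = -4p + 3
  the agent's expected payoff from Comply: p·0 + (1−p)·(-1) = p - 1
  -4p + 3 = p - 1  ⇒  -5p = -4  ⇒  p = 4/5.
For the inspector to be willing to mix, the inspector must be indifferent between Skip and Inspect, which pins down the agent's mix.
  the inspector's payoff to Skip: q·1 + (1−q)·0 = q
  the inspector's payoff to Inspect: q·(-3) + (1−q)·1 = -4q + 1
  q = -4q + 1  ⇒  5q = 1  ⇒  q = 1/5.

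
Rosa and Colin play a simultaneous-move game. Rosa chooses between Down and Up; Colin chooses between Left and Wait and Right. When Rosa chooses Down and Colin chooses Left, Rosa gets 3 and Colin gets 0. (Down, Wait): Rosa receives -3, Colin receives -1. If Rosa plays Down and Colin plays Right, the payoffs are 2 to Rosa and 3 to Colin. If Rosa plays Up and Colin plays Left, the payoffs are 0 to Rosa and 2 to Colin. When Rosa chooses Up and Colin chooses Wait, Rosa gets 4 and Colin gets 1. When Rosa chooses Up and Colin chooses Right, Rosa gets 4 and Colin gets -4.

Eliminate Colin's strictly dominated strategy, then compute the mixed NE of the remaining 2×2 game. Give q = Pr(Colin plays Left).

Colin's strategy Wait is strictly dominated by Left: 0 > -1 and 2 > 1. Eliminate Wait.
Set Rosa's expected payoff from Down equal to that from Up:
  Rosa's payoff from Down: q·3 + (1−q)·2 = q + 2
  Rosa's payoff from Up: q·0 + (1−q)·4 = -4q + 4
  q + 2 = -4q + 4  ⇒  5q = 2  ⇒  q = 2/5.

q = 2/5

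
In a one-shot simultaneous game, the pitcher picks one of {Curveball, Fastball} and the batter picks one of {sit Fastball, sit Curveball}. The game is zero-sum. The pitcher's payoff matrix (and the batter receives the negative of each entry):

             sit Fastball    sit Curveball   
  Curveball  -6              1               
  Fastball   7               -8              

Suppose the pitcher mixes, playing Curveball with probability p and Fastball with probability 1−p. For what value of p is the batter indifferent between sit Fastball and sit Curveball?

p = 15/22

The batter's indifference between sit Fastball and sit Curveball determines the pitcher's mixing probability p:
  the batter's payoff from sit Fastball: p·6 + (1−p)·(-7) = 13p - 7
  the batter's payoff from sit Curveball: p·(-1) + (1−p)·8 = -9p + 8
  13p - 7 = -9p + 8  ⇒  22p = 15  ⇒  p = 15/22.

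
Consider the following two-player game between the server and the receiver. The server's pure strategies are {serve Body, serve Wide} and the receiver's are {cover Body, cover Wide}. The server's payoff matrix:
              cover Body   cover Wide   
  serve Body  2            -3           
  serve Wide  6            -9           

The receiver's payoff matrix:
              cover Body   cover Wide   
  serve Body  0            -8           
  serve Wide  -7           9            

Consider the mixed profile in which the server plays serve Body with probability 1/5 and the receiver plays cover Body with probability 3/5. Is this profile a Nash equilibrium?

No

Given the server's mix p = 1/5, the receiver's payoff from cover Body is -28/5 but from cover Wide is 28/5. The receiver strictly prefers cover Wide, so the receiver would not mix.
So the proposed profile is not a Nash equilibrium.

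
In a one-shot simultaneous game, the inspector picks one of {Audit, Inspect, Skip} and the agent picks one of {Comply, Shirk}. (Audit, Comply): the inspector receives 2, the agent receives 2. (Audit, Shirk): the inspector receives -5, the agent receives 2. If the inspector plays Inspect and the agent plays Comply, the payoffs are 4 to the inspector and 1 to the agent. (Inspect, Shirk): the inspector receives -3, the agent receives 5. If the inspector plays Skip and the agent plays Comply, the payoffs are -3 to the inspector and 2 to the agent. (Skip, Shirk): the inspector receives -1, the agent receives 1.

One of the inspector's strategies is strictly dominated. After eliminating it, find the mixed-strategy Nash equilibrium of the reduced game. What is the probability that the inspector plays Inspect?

p = 1/5

The inspector's strategy Audit is strictly dominated by Inspect: 4 > 2 and -3 > -5. Eliminate Audit.
For the agent to be willing to mix, the agent must be indifferent between Comply and Shirk, which pins down the inspector's mix.
  the agent's payoff from Comply: p·1 + (1−p)·2 = -p + 2
  the agent's payoff from Shirk: p·5 + (1−p)·1 = 4p + 1
  -p + 2 = 4p + 1  ⇒  -5p = -1  ⇒  p = 1/5.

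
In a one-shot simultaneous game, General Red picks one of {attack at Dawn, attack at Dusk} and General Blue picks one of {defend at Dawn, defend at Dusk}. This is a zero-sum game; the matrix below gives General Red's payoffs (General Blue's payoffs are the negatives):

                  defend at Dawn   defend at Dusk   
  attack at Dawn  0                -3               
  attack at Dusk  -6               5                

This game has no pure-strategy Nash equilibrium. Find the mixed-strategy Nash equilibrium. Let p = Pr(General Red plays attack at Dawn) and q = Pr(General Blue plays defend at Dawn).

For General Blue to be willing to mix, General Blue must be indifferent between defend at Dawn and defend at Dusk, which pins down General Red's mix.
  General Blue's expected payoff from defend at Dawn: p·0 + (1−p)·6 = -6p + 6
  General Blue's expected payoff from defend at Dusk: p·3 + (1−p)·(-5) = 8p - 5
  -6p + 6 = 8p - 5  ⇒  -14p = -11  ⇒  p = 11/14.
For General Red to be willing to mix, General Red must be indifferent between attack at Dawn and attack at Dusk, which pins down General Blue's mix.
  General Red's payoff from attack at Dawn: q·0 + (1−q)·(-3) = 3q - 3
  General Red's payoff from attack at Dusk: q·(-6) + (1−q)·5 = -11q + 5
  3q - 3 = -11q + 5  ⇒  14q = 8  ⇒  q = 4/7.

p = 11/14, q = 4/7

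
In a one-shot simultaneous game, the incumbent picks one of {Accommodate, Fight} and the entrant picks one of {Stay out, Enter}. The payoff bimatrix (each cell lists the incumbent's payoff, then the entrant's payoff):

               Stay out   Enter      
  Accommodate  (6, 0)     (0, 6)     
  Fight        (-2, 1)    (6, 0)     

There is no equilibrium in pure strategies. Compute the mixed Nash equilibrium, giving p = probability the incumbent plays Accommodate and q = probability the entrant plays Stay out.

Set the entrant's expected payoff from Stay out equal to that from Enter:
  the entrant's payoff to Stay out: p·0 + (1−p)·1 = -p + 1
  the entrant's payoff to Enter: p·6 + (1−p)·0 = 6p
  -p + 1 = 6p  ⇒  -7p = -1  ⇒  p = 1/7.
The entrant's mix must leave the incumbent indifferent between Accommodate and Fight.
  the incumbent's payoff to Accommodate: q·6 + (1−q)·0 = 6q
  the incumbent's payoff to Fight: q·(-2) + (1−q)·6 = -8q + 6
  6q = -8q + 6  ⇒  14q = 6  ⇒  q = 3/7.

p = 1/7, q = 3/7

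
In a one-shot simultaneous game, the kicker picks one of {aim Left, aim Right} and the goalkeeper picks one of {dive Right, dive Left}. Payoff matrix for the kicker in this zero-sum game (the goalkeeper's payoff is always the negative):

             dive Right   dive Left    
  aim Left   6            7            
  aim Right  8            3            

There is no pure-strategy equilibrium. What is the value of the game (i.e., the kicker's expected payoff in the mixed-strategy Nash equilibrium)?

The kicker's indifference between aim Left and aim Right determines the goalkeeper's mixing probability q:
  the kicker's payoff from aim Left: q·6 + (1−q)·7 = -q + 7
  the kicker's payoff from aim Right: q·8 + (1−q)·3 = 5q + 3
  -q + 7 = 5q + 3  ⇒  -6q = -4  ⇒  q = 2/3.
The value is the kicker's expected payoff against this mix (using aim Left): (2/3)·6 + (1/3)·7 = 19/3.

v = 19/3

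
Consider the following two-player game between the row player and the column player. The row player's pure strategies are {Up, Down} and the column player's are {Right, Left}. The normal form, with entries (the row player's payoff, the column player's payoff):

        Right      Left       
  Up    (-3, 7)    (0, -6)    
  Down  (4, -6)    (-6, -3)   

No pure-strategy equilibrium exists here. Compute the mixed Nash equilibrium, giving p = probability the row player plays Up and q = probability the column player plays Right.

Set the column player's expected payoff from Right equal to that from Left:
  the column player's expected payoff from Right: p·7 + (1−p)·(-6) = 13p - 6
  the column player's expected payoff from Left: p·(-6) + (1−p)·(-3) = -3p - 3
  13p - 6 = -3p - 3  ⇒  16p = 3  ⇒  p = 3/16.
The row player's indifference between Up and Down determines the column player's mixing probability q:
  the row player's payoff to Up: q·(-3) + (1−q)·0 = -3q
  the row player's payoff to Down: q·4 + (1−q)·(-6) = 10q - 6
  -3q = 10q - 6  ⇒  -13q = -6  ⇒  q = 6/13.

p = 3/16, q = 6/13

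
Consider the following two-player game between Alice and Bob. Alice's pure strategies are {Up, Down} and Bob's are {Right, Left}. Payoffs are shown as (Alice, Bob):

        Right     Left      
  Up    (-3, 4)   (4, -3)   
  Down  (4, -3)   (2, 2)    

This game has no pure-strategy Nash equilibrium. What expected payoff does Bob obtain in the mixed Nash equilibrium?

-1/12

Alice's mix must leave Bob indifferent between Right and Left.
  Bob's payoff to Right: p·4 + (1−p)·(-3) = 7p - 3
  Bob's payoff to Left: p·(-3) + (1−p)·2 = -5p + 2
  7p - 3 = -5p + 2  ⇒  12p = 5  ⇒  p = 5/12.
At equilibrium Bob is indifferent across columns, so Bob's payoff equals the payoff from Right: (5/12)·4 + (7/12)·(-3) = -1/12.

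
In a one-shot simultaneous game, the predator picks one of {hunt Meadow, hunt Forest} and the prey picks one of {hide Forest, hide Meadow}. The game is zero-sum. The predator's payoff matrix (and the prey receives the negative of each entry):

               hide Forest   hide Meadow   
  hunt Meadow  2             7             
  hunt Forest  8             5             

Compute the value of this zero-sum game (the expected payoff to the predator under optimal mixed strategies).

v = 23/4

The prey's mix must leave the predator indifferent between hunt Meadow and hunt Forest.
  the predator's payoff from hunt Meadow: q·2 + (1−q)·7 = -5q + 7
  the predator's payoff from hunt Forest: q·8 + (1−q)·5 = 3q + 5
  -5q + 7 = 3q + 5  ⇒  -8q = -2  ⇒  q = 1/4.
The value is the predator's expected payoff against this mix (using hunt Meadow): (1/4)·2 + (3/4)·7 = 23/4.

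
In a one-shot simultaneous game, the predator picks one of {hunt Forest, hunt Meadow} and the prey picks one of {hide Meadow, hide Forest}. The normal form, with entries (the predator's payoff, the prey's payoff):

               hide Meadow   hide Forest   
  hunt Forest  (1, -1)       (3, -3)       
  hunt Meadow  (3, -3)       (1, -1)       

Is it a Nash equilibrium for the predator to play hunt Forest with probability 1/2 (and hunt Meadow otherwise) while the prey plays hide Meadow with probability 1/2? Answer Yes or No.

Yes

Check the prey's indifference given the predator's mix p = 1/2:
  payoff from hide Meadow = -2; payoff from hide Forest = -2 — equal.
Check the predator's indifference given the prey's mix q = 1/2:
  payoff from hunt Forest = 2; payoff from hunt Meadow = 2 — equal.
Both players are indifferent, so neither can profitably deviate.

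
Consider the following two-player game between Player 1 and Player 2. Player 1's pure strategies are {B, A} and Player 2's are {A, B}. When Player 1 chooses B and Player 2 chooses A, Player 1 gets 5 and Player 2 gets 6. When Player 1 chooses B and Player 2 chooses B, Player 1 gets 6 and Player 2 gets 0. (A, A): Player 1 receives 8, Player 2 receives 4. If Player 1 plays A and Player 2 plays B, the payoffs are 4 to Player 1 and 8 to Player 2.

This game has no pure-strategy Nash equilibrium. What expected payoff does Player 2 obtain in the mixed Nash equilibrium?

In a mixed equilibrium Player 2 is indifferent between A and B; this condition fixes p.
  Player 2's payoff to A: p·6 + (1−p)·4 = 2p + 4
  Player 2's payoff to B: p·0 + (1−p)·8 = -8p + 8
  2p + 4 = -8p + 8  ⇒  10p = 4  ⇒  p = 2/5.
At equilibrium Player 2 is indifferent across columns, so Player 2's payoff equals the payoff from A: (2/5)·6 + (3/5)·4 = 24/5.

24/5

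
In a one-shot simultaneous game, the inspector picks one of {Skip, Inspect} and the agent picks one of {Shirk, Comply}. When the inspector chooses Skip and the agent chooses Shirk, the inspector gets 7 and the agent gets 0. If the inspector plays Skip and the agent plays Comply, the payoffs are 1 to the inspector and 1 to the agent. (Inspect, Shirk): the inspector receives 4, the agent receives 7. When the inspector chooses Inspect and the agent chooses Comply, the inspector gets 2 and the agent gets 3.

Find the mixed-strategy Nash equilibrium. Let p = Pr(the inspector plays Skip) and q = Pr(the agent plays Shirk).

The agent's indifference between Shirk and Comply determines the inspector's mixing probability p:
  the agent's expected payoff from Shirk: p·0 + (1−p)·7 = -7p + 7
  the agent's expected payoff from Comply: p·1 + (1−p)·3 = -2p + 3
  -7p + 7 = -2p + 3  ⇒  -5p = -4  ⇒  p = 4/5.
The agent's mix must leave the inspector indifferent between Skip and Inspect.
  the inspector's payoff to Skip: q·7 + (1−q)·1 = 6q + 1
  the inspector's payoff to Inspect: q·4 + (1−q)·2 = 2q + 2
  6q + 1 = 2q + 2  ⇒  4q = 1  ⇒  q = 1/4.

p = 4/5, q = 1/4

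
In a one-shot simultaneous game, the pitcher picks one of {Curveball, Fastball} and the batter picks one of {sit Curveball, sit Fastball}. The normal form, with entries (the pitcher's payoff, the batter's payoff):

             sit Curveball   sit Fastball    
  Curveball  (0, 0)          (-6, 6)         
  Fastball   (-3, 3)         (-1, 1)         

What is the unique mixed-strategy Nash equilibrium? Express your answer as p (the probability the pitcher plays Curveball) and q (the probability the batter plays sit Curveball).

p = 1/4, q = 5/8

Set the batter's expected payoff from sit Curveball equal to that from sit Fastball:
  the batter's payoff from sit Curveball: p·0 + (1−p)·3 = -3p + 3
  the batter's payoff from sit Fastball: p·6 + (1−p)·1 = 5p + 1
  -3p + 3 = 5p + 1  ⇒  -8p = -2  ⇒  p = 1/4.
Set the pitcher's expected payoff from Curveball equal to that from Fastball:
  the pitcher's payoff to Curveball: q·0 + (1−q)·(-6) = 6q - 6
  the pitcher's payoff to Fastball: q·(-3) + (1−q)·(-1) = -2q - 1
  6q - 6 = -2q - 1  ⇒  8q = 5  ⇒  q = 5/8.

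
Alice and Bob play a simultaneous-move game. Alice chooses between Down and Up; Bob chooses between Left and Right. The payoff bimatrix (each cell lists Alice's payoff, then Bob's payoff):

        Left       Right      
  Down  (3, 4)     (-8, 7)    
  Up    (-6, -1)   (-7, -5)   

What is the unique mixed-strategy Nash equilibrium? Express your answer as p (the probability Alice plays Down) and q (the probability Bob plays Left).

p = 4/7, q = 1/10

Bob's indifference between Left and Right determines Alice's mixing probability p:
  Bob's expected payoff from Left: p·4 + (1−p)·(-1) = 5p - 1
  Bob's expected payoff from Right: p·7 + (1−p)·(-5) = 12p - 5
  5p - 1 = 12p - 5  ⇒  -7p = -4  ⇒  p = 4/7.
Set Alice's expected payoff from Down equal to that from Up:
  Alice's expected payoff from Down: q·3 + (1−q)·(-8) = 11q - 8
  Alice's expected payoff from Up: q·(-6) + (1−q)·(-7) = q - 7
  11q - 8 = q - 7  ⇒  10q = 1  ⇒  q = 1/10.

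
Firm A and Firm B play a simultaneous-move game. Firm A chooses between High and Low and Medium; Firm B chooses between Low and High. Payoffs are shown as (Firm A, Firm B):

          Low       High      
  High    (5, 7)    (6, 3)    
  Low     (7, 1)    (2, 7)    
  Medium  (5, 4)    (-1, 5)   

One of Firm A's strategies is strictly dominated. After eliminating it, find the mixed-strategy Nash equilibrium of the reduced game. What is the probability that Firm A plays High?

p = 3/5

Firm A's strategy Medium is strictly dominated by Low: 7 > 5 and 2 > -1. Eliminate Medium.
Firm B's indifference between Low and High determines Firm A's mixing probability p:
  Firm B's expected payoff from Low: p·7 + (1−p)·1 = 6p + 1
  Firm B's expected payoff from High: p·3 + (1−p)·7 = -4p + 7
  6p + 1 = -4p + 7  ⇒  10p = 6  ⇒  p = 3/5.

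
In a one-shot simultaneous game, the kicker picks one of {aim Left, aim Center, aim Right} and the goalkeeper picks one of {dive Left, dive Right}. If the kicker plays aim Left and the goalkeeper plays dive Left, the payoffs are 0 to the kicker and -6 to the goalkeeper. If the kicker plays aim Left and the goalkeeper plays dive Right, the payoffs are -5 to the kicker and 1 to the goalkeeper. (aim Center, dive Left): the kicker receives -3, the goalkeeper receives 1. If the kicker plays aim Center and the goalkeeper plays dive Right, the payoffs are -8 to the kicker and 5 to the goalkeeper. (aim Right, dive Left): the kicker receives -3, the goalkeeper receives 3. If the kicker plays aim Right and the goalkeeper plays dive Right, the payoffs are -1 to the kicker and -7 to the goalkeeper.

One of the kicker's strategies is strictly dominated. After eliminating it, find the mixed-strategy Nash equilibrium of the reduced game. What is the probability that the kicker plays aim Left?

p = 10/17

The kicker's strategy aim Center is strictly dominated by aim Left: 0 > -3 and -5 > -8. Eliminate aim Center.
The goalkeeper's indifference between dive Left and dive Right determines the kicker's mixing probability p:
  the goalkeeper's expected payoff from dive Left: p·(-6) + (1−p)·3 = -9p + 3
  the goalkeeper's expected payoff from dive Right: p·1 + (1−p)·(-7) = 8p - 7
  -9p + 3 = 8p - 7  ⇒  -17p = -10  ⇒  p = 10/17.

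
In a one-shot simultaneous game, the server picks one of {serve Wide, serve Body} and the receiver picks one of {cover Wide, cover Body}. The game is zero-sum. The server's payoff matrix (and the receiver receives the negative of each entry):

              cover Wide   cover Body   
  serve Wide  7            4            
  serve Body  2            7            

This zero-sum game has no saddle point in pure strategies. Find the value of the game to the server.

For the server to be willing to mix, the server must be indifferent between serve Wide and serve Body, which pins down the receiver's mix.
  the server's expected payoff from serve Wide: q·7 + (1−q)·4 = 3q + 4
  the server's expected payoff from serve Body: q·2 + (1−q)·7 = -5q + 7
  3q + 4 = -5q + 7  ⇒  8q = 3  ⇒  q = 3/8.
The value is the server's expected payoff against this mix (using serve Wide): (3/8)·7 + (5/8)·4 = 41/8.

v = 41/8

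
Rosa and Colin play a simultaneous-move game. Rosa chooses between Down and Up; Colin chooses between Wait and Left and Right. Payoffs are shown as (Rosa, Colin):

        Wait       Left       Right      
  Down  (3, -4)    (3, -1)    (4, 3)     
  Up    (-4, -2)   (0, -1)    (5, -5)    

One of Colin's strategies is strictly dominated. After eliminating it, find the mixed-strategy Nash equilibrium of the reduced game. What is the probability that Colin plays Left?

q = 1/4

Colin's strategy Wait is strictly dominated by Left: -1 > -4 and -1 > -2. Eliminate Wait.
Set Rosa's expected payoff from Down equal to that from Up:
  Rosa's payoff from Down: q·3 + (1−q)·4 = -q + 4
  Rosa's payoff from Up: q·0 + (1−q)·5 = -5q + 5
  -q + 4 = -5q + 5  ⇒  4q = 1  ⇒  q = 1/4.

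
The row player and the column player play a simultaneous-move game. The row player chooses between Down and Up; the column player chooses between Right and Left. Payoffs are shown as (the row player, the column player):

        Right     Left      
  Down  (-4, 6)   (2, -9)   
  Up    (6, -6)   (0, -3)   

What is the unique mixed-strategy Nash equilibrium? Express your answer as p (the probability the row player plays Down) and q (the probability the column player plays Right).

p = 1/6, q = 1/6

In a mixed equilibrium the column player is indifferent between Right and Left; this condition fixes p.
  the column player's payoff to Right: p·6 + (1−p)·(-6) = 12p - 6
  the column player's payoff to Left: p·(-9) + (1−p)·(-3) = -6p - 3
  12p - 6 = -6p - 3  ⇒  18p = 3  ⇒  p = 1/6.
In a mixed equilibrium the row player is indifferent between Down and Up; this condition fixes q.
  the row player's payoff from Down: q·(-4) + (1−q)·2 = -6q + 2
  the row player's payoff from Up: q·6 + (1−q)·0 = 6q
  -6q + 2 = 6q  ⇒  -12q = -2  ⇒  q = 1/6.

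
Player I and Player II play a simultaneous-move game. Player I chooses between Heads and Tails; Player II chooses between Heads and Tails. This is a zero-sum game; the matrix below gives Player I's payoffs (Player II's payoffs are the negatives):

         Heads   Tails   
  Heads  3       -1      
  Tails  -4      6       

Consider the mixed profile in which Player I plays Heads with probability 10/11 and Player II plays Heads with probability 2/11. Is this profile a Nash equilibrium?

No

Given Player I's mix p = 10/11, Player II's payoff from Heads is -26/11 but from Tails is 4/11. Player II strictly prefers Tails, so Player II would not mix.
So the proposed profile is not a Nash equilibrium.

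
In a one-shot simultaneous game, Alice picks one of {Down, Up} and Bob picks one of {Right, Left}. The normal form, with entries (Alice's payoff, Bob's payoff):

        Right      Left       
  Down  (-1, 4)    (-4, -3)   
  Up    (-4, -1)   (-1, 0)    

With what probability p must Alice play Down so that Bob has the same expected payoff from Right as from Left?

p = 1/8

Set Bob's expected payoff from Right equal to that from Left:
  Bob's payoff from Right: p·4 + (1−p)·(-1) = 5p - 1
  Bob's payoff from Left: p·(-3) + (1−p)·0 = -3p
  5p - 1 = -3p  ⇒  8p = 1  ⇒  p = 1/8.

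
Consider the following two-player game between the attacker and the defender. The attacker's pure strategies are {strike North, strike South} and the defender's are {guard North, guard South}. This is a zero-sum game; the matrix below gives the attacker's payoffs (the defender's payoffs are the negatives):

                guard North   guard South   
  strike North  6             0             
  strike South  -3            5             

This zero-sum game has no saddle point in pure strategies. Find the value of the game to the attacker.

v = 15/7

Set the attacker's expected payoff from strike North equal to that from strike South:
  the attacker's payoff from strike North: q·6 + (1−q)·0 = 6q
  the attacker's payoff from strike South: q·(-3) + (1−q)·5 = -8q + 5
  6q = -8q + 5  ⇒  14q = 5  ⇒  q = 5/14.
The value is the attacker's expected payoff against this mix (using strike North): (5/14)·6 + (9/14)·0 = 15/7.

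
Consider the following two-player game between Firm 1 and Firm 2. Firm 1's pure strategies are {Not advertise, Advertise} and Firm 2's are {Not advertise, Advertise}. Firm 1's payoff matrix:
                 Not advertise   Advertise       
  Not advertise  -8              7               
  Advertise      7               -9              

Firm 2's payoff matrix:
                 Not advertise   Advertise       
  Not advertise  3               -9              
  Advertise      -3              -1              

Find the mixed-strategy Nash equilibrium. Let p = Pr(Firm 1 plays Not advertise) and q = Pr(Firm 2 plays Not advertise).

For Firm 2 to be willing to mix, Firm 2 must be indifferent between Not advertise and Advertise, which pins down Firm 1's mix.
  Firm 2's payoff to Not advertise: p·3 + (1−p)·(-3) = 6p - 3
  Firm 2's payoff to Advertise: p·(-9) + (1−p)·(-1) = -8p - 1
  6p - 3 = -8p - 1  ⇒  14p = 2  ⇒  p = 1/7.
In a mixed equilibrium Firm 1 is indifferent between Not advertise and Advertise; this condition fixes q.
  Firm 1's expected payoff from Not advertise: q·(-8) + (1−q)·7 = -15q + 7
  Firm 1's expected payoff from Advertise: q·7 + (1−q)·(-9) = 16q - 9
  -15q + 7 = 16q - 9  ⇒  -31q = -16  ⇒  q = 16/31.

p = 1/7, q = 16/31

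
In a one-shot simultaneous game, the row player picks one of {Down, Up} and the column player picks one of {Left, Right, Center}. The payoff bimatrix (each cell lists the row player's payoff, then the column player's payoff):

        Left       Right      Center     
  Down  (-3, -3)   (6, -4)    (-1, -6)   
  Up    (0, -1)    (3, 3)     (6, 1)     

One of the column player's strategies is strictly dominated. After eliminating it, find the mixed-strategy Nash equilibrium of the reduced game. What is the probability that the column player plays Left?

The column player's strategy Center is strictly dominated by Right: -4 > -6 and 3 > 1. Eliminate Center.
In a mixed equilibrium the row player is indifferent between Down and Up; this condition fixes q.
  the row player's payoff from Down: q·(-3) + (1−q)·6 = -9q + 6
  the row player's payoff from Up: q·0 + (1−q)·3 = -3q + 3
  -9q + 6 = -3q + 3  ⇒  -6q = -3  ⇒  q = 1/2.

q = 1/2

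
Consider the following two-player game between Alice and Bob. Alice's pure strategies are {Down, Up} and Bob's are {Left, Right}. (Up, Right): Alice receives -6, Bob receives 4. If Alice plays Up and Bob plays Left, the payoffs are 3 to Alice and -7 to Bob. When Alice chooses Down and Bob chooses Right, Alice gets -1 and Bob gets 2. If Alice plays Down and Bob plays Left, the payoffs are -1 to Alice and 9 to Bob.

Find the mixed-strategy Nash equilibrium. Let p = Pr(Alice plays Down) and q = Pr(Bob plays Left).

For Bob to be willing to mix, Bob must be indifferent between Left and Right, which pins down Alice's mix.
  Bob's payoff to Left: p·9 + (1−p)·(-7) = 16p - 7
  Bob's payoff to Right: p·2 + (1−p)·4 = -2p + 4
  16p - 7 = -2p + 4  ⇒  18p = 11  ⇒  p = 11/18.
For Alice to be willing to mix, Alice must be indifferent between Down and Up, which pins down Bob's mix.
  Alice's expected payoff from Down: q·(-1) + (1−q)·(-1) = -1
  Alice's expected payoff from Up: q·3 + (1−q)·(-6) = 9q - 6
  -1 = 9q - 6  ⇒  -9q = -5  ⇒  q = 5/9.

p = 11/18, q = 5/9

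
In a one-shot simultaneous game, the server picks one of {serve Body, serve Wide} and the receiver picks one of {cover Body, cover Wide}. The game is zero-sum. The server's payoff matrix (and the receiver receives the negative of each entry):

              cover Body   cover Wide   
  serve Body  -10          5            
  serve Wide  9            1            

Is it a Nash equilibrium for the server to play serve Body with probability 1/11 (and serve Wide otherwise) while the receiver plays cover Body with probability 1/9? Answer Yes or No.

Given the server's mix p = 1/11, the receiver's payoff from cover Body is -80/11 but from cover Wide is -15/11. The receiver strictly prefers cover Wide, so the receiver would not mix.
So the proposed profile is not a Nash equilibrium.

No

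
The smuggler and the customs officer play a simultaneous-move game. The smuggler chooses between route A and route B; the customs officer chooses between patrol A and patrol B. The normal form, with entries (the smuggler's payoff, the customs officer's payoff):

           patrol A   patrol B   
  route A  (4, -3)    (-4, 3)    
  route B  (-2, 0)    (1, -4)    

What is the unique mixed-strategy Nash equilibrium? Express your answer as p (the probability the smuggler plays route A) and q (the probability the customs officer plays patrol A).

The customs officer's indifference between patrol A and patrol B determines the smuggler's mixing probability p:
  the customs officer's payoff to patrol A: p·(-3) + (1−p)·0 = -3p
  the customs officer's payoff to patrol B: p·3 + (1−p)·(-4) = 7p - 4
  -3p = 7p - 4  ⇒  -10p = -4  ⇒  p = 2/5.
The customs officer's mix must leave the smuggler indifferent between route A and route B.
  the smuggler's payoff to route A: q·4 + (1−q)·(-4) = 8q - 4
  the smuggler's payoff to route B: q·(-2) + (1−q)·1 = -3q + 1
  8q - 4 = -3q + 1  ⇒  11q = 5  ⇒  q = 5/11.

p = 2/5, q = 5/11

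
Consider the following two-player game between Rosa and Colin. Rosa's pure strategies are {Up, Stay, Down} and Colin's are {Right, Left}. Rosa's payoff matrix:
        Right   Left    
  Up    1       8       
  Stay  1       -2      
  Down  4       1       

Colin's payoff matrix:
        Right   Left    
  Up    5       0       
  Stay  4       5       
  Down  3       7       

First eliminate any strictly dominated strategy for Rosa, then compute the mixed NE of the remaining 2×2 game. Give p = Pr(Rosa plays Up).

p = 4/9

Rosa's strategy Stay is strictly dominated by Down: 4 > 1 and 1 > -2. Eliminate Stay.
In a mixed equilibrium Colin is indifferent between Right and Left; this condition fixes p.
  Colin's payoff to Right: p·5 + (1−p)·3 = 2p + 3
  Colin's payoff to Left: p·0 + (1−p)·7 = -7p + 7
  2p + 3 = -7p + 7  ⇒  9p = 4  ⇒  p = 4/9.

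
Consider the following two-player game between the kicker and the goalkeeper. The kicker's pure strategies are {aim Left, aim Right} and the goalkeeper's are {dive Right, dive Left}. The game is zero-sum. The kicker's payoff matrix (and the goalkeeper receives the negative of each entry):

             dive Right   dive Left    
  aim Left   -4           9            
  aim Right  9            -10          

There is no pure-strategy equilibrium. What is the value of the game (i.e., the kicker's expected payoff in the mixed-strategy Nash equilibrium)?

The goalkeeper's mix must leave the kicker indifferent between aim Left and aim Right.
  the kicker's payoff to aim Left: q·(-4) + (1−q)·9 = -13q + 9
  the kicker's payoff to aim Right: q·9 + (1−q)·(-10) = 19q - 10
  -13q + 9 = 19q - 10  ⇒  -32q = -19  ⇒  q = 19/32.
The value is the kicker's expected payoff against this mix (using aim Left): (19/32)·(-4) + (13/32)·9 = 41/32.

v = 41/32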